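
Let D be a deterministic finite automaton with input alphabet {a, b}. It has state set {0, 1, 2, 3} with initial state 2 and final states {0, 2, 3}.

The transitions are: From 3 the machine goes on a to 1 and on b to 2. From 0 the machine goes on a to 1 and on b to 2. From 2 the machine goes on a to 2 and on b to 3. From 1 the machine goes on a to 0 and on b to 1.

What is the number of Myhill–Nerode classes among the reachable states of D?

3

All states are reachable from the start state.
Initial partition by acceptance: {0,2,3} | {1}.
Split {0,2,3} by δ(·,a) → {0,3} and {2}.
The partition is now stable with 3 blocks: {0,3} | {1} | {2}.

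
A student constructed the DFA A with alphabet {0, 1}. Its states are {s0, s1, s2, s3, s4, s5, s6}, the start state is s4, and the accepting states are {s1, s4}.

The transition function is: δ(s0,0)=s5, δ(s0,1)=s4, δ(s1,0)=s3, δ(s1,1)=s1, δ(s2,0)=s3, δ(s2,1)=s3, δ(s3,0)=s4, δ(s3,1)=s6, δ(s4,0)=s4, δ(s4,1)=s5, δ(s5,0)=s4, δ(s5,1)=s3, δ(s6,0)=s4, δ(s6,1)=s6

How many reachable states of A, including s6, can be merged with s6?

3

First remove the unreachable states {s0,s1,s2}; 4 states remain.
P0 = {s4} | {s3,s5,s6}.
No further refinement is possible. Final partition (2 blocks): {s4} | {s3,s5,s6}.
The equivalence class containing s6 is {s3,s5,s6}, of size 3.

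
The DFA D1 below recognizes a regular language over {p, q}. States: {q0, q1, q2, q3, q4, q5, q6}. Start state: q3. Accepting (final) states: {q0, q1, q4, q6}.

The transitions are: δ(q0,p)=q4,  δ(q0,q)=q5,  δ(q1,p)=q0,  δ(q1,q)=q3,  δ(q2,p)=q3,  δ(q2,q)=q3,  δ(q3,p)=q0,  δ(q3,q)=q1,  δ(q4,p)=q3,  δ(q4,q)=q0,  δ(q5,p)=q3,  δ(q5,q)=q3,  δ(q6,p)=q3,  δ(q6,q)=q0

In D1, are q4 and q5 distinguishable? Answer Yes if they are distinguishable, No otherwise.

States {q2,q6} cannot be reached from the start state, so discard them.
Start with accepting vs non-accepting: {q0,q1,q4} | {q3,q5}.
On input p, block {q0,q1,q4} splits into {q0,q1} and {q4}.
On input p, block {q0,q1} splits into {q0} and {q1}.
On input p, block {q3,q5} splits into {q3} and {q5}.
Stable partition: {q0} | {q3} | {q4} | {q1} | {q5} — 5 equivalence classes.
q4 and q5 end up in different blocks, so they are distinguishable. For instance, the string 'ε' is accepted from only q4.

Yes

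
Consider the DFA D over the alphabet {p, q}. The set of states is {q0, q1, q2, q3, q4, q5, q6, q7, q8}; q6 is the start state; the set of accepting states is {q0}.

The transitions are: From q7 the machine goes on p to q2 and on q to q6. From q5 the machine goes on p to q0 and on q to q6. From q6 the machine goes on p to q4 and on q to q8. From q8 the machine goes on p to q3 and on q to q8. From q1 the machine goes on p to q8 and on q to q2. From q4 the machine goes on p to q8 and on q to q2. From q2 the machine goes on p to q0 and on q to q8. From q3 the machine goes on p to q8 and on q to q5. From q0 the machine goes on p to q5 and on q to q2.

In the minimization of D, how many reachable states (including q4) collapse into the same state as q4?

2

Reachable states from the start: {q0,q2,q3,q4,q5,q6,q8}. Unreachable: {q1,q7} — drop them.
Initial partition by acceptance: {q0} | {q2,q3,q4,q5,q6,q8}.
Split {q2,q3,q4,q5,q6,q8} by δ(·,p) → {q3,q4,q6,q8} and {q2,q5}.
On input q, block {q3,q4,q6,q8} splits into {q3,q4} and {q6,q8}.
The partition is now stable with 4 blocks: {q0} | {q3,q4} | {q2,q5} | {q6,q8}.
The equivalence class containing q4 is {q3,q4}, of size 2.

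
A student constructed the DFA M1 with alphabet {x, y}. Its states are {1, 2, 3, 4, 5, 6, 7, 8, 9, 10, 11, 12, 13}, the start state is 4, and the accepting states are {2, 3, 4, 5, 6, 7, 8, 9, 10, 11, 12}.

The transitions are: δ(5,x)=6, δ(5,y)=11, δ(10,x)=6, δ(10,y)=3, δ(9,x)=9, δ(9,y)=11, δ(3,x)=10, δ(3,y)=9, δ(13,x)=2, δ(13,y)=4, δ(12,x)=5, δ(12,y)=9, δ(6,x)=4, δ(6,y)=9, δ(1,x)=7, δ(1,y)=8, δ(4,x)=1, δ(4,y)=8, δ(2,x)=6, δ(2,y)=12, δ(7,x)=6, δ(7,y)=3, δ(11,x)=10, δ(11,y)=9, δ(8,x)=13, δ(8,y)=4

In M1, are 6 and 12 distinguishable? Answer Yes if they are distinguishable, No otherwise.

Yes

All states are reachable from the start state.
Start with accepting vs non-accepting: {2,3,4,5,6,7,8,9,10,11,12} | {1,13}.
Split {2,3,4,5,6,7,8,9,10,11,12} by δ(·,x) → {2,3,5,6,7,9,10,11,12} and {4,8}.
On input x, block {2,3,5,6,7,9,10,11,12} splits into {2,3,5,7,9,10,11,12} and {6}.
On input x, block {2,3,5,7,9,10,11,12} splits into {2,5,7,10} and {3,9,11,12}.
On input x, block {3,9,11,12} splits into {3,11,12} and {9}.
Stable partition: {2,5,7,10} | {1,13} | {4,8} | {6} | {3,11,12} | {9} — 6 equivalence classes.
6 and 12 end up in different blocks, so they are distinguishable. For instance, the string 'xx' is accepted from only 12.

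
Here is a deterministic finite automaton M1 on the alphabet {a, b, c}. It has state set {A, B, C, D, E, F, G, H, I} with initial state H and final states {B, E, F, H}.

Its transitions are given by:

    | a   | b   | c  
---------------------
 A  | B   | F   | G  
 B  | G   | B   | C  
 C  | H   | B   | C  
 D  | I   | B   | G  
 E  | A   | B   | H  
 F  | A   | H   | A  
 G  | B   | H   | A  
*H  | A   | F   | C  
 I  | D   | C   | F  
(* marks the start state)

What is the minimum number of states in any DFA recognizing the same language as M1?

Reachable states from the start: {A,B,C,F,G,H}. Unreachable: {D,E,I} — drop them.
P0 = {B,F,H} | {A,C,G}.
The partition is now stable with 2 blocks: {B,F,H} | {A,C,G}.

2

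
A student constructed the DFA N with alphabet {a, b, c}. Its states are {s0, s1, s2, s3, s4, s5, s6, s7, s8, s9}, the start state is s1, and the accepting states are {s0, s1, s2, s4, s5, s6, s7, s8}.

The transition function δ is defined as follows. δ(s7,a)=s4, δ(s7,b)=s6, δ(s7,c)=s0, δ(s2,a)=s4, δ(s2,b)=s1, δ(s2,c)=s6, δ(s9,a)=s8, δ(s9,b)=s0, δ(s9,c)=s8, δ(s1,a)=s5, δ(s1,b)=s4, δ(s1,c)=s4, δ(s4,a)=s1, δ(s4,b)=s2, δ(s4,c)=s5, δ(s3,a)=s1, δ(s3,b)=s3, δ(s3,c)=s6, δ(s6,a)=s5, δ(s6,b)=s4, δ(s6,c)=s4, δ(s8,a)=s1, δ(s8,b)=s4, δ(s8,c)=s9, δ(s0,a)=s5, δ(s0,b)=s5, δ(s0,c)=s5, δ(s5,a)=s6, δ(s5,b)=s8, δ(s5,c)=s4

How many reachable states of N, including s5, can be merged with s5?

1

States {s3,s7} cannot be reached from the start state, so discard them.
Initial partition by acceptance: {s0,s1,s2,s4,s5,s6,s8} | {s9}.
Refine {s0,s1,s2,s4,s5,s6,s8} on symbol c: members go to different blocks, giving {s0,s1,s2,s4,s5,s6} and {s8}.
On input b, block {s0,s1,s2,s4,s5,s6} splits into {s0,s1,s2,s4,s6} and {s5}.
Refine {s0,s1,s2,s4,s6} on symbol a: members go to different blocks, giving {s0,s1,s6} and {s2,s4}.
Refine {s0,s1,s6} on symbol b: members go to different blocks, giving {s1,s6} and {s0}.
On input a, block {s2,s4} splits into {s2} and {s4}.
No further refinement is possible. Final partition (7 blocks): {s1,s6} | {s9} | {s8} | {s5} | {s2} | {s0} | {s4}.
State s5 belongs to the block {s5}, which has 1 states.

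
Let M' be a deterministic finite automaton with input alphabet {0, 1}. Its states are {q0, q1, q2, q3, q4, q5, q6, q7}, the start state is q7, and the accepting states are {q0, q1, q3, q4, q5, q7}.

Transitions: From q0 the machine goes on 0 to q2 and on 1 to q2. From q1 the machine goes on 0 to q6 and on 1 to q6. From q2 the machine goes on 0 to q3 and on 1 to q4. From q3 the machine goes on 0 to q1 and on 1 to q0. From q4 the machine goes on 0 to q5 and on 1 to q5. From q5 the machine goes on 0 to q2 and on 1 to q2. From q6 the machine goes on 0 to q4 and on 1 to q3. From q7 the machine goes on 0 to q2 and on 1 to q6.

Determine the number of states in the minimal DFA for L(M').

3

Start with accepting vs non-accepting: {q0,q1,q3,q4,q5,q7} | {q2,q6}.
Refine {q0,q1,q3,q4,q5,q7} on symbol 0: members go to different blocks, giving {q0,q1,q5,q7} and {q3,q4}.
The partition is now stable with 3 blocks: {q0,q1,q5,q7} | {q2,q6} | {q3,q4}.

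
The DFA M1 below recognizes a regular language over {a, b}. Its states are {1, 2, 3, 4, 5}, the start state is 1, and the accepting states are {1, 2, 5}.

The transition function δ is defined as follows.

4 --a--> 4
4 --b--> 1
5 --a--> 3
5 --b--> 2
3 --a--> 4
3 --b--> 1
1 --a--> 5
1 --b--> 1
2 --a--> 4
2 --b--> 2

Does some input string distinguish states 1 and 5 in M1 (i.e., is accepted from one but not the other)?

Yes

P0 = {1,2,5} | {3,4}.
Refine {1,2,5} on symbol a: members go to different blocks, giving {2,5} and {1}.
The partition is now stable with 3 blocks: {2,5} | {3,4} | {1}.
1 and 5 end up in different blocks, so they are distinguishable. For instance, the string 'a' is accepted from only 1.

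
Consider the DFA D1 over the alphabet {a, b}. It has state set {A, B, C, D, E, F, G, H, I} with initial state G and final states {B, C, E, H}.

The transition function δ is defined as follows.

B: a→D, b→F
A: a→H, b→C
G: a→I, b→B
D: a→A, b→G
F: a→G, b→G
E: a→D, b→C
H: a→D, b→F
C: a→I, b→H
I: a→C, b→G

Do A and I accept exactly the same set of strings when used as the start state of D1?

States {E} cannot be reached from the start state, so discard them.
Start with accepting vs non-accepting: {B,C,H} | {A,D,F,G,I}.
On input b, block {B,C,H} splits into {B,H} and {C}.
Split {A,D,F,G,I} by δ(·,a) → {D,F,G} and {A} and {I}.
Refine {D,F,G} on symbol a: members go to different blocks, giving {D} and {F} and {G}.
Stable partition: {B,H} | {D} | {C} | {A} | {I} | {F} | {G} — 7 equivalence classes.
A and I end up in different blocks, so they are distinguishable. For instance, the string 'b' is accepted from only A.

No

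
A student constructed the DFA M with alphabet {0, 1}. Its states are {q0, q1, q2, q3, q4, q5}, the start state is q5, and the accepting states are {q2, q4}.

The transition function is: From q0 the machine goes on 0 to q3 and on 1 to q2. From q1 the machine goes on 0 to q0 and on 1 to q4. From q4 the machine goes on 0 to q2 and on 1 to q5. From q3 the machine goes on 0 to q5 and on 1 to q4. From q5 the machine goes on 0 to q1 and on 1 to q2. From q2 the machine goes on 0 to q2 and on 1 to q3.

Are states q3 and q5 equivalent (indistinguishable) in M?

Yes

P0 = {q2,q4} | {q0,q1,q3,q5}.
The partition is now stable with 2 blocks: {q2,q4} | {q0,q1,q3,q5}.
q3 and q5 lie in the same block of the stable partition, so they are equivalent — no string distinguishes them.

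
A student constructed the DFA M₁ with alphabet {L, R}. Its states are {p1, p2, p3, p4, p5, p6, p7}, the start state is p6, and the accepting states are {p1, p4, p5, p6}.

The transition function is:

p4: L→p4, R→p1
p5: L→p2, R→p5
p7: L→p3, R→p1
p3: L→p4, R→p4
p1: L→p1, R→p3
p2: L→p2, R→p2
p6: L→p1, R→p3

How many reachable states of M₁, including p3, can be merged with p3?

Reachable states from the start: {p1,p3,p4,p6}. Unreachable: {p2,p5,p7} — drop them.
P0 = {p1,p4,p6} | {p3}.
On input R, block {p1,p4,p6} splits into {p1,p6} and {p4}.
Stable partition: {p1,p6} | {p3} | {p4} — 3 equivalence classes.
The equivalence class containing p3 is {p3}, of size 1.

1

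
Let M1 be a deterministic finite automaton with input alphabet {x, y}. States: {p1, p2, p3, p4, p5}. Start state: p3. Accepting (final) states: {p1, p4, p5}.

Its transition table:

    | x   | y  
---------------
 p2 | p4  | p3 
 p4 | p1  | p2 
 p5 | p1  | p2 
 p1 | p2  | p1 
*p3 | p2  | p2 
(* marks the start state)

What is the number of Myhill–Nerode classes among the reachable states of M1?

Reachable states from the start: {p1,p2,p3,p4}. Unreachable: {p5} — drop them.
Initial partition by acceptance: {p1,p4} | {p2,p3}.
Refine {p1,p4} on symbol x: members go to different blocks, giving {p1} and {p4}.
Refine {p2,p3} on symbol x: members go to different blocks, giving {p2} and {p3}.
No further refinement is possible. Final partition (4 blocks): {p1} | {p2} | {p4} | {p3}.

4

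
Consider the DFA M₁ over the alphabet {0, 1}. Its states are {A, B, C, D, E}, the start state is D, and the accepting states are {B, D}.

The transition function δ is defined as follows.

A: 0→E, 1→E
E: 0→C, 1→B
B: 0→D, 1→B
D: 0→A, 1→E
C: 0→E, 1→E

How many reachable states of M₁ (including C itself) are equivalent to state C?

2

Start with accepting vs non-accepting: {B,D} | {A,C,E}.
Refine {B,D} on symbol 0: members go to different blocks, giving {B} and {D}.
Refine {A,C,E} on symbol 1: members go to different blocks, giving {A,C} and {E}.
The partition is now stable with 4 blocks: {B} | {A,C} | {D} | {E}.
The equivalence class containing C is {A,C}, of size 2.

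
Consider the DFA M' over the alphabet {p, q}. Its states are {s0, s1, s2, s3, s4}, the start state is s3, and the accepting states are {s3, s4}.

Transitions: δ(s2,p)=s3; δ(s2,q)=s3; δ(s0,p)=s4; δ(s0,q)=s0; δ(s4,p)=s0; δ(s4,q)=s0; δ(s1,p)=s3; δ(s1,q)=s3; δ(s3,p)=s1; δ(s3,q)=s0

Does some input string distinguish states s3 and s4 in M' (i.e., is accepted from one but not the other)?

First remove the unreachable states {s2}; 4 states remain.
P0 = {s3,s4} | {s0,s1}.
On input q, block {s0,s1} splits into {s0} and {s1}.
Split {s3,s4} by δ(·,p) → {s3} and {s4}.
The partition is now stable with 4 blocks: {s3} | {s0} | {s1} | {s4}.
s3 and s4 end up in different blocks, so they are distinguishable. For instance, the string 'pq' is accepted from only s3.

Yes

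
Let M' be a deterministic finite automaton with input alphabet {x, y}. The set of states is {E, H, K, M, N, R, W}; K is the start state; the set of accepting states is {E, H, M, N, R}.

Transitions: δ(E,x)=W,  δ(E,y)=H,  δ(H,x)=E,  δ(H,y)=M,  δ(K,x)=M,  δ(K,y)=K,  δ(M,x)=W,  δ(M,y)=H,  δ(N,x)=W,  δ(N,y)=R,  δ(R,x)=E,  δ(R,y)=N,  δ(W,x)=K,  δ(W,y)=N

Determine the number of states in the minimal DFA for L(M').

4

P0 = {E,H,M,N,R} | {K,W}.
Refine {E,H,M,N,R} on symbol x: members go to different blocks, giving {E,M,N} and {H,R}.
Split {K,W} by δ(·,x) → {K} and {W}.
Stable partition: {E,M,N} | {K} | {H,R} | {W} — 4 equivalence classes.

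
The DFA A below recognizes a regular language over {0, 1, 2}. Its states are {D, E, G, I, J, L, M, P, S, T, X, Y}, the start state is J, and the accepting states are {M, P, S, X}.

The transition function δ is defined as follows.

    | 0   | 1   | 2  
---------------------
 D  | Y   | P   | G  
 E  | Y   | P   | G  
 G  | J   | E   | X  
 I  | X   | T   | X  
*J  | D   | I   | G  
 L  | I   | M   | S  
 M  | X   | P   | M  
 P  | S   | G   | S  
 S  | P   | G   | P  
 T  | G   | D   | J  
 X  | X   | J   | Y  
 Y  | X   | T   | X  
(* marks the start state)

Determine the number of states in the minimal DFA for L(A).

Reachable states from the start: {D,E,G,I,J,P,S,T,X,Y}. Unreachable: {L,M} — drop them.
Start with accepting vs non-accepting: {P,S,X} | {D,E,G,I,J,T,Y}.
Split {P,S,X} by δ(·,2) → {P,S} and {X}.
On input 0, block {D,E,G,I,J,T,Y} splits into {D,E,G,J,T} and {I,Y}.
Split {D,E,G,J,T} by δ(·,0) → {G,J,T} and {D,E}.
On input 0, block {G,J,T} splits into {G,T} and {J}.
Split {G,T} by δ(·,0) → {T} and {G}.
Stable partition: {P,S} | {T} | {X} | {I,Y} | {D,E} | {J} | {G} — 7 equivalence classes.

7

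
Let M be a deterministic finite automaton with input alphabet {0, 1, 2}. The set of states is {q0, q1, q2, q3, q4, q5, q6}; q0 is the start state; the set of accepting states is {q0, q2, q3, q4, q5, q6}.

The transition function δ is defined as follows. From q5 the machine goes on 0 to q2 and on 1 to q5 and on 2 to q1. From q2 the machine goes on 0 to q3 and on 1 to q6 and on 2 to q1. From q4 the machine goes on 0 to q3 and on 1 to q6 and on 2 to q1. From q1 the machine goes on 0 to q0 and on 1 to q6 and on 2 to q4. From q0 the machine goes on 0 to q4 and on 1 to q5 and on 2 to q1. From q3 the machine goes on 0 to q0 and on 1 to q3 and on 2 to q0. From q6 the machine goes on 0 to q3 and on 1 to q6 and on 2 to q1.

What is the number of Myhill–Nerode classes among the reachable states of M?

4

Every state is reachable, so we keep all 7.
Start with accepting vs non-accepting: {q0,q2,q3,q4,q5,q6} | {q1}.
Refine {q0,q2,q3,q4,q5,q6} on symbol 2: members go to different blocks, giving {q0,q2,q4,q5,q6} and {q3}.
Refine {q0,q2,q4,q5,q6} on symbol 0: members go to different blocks, giving {q2,q4,q6} and {q0,q5}.
Stable partition: {q2,q4,q6} | {q1} | {q3} | {q0,q5} — 4 equivalence classes.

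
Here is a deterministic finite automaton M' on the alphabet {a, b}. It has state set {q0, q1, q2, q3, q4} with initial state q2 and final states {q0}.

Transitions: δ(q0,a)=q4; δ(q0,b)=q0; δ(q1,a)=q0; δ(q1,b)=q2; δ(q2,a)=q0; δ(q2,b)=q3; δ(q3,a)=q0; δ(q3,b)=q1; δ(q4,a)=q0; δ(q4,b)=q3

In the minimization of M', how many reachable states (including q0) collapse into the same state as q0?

Every state is reachable, so we keep all 5.
Initial partition by acceptance: {q0} | {q1,q2,q3,q4}.
The partition is now stable with 2 blocks: {q0} | {q1,q2,q3,q4}.
The equivalence class containing q0 is {q0}, of size 1.

1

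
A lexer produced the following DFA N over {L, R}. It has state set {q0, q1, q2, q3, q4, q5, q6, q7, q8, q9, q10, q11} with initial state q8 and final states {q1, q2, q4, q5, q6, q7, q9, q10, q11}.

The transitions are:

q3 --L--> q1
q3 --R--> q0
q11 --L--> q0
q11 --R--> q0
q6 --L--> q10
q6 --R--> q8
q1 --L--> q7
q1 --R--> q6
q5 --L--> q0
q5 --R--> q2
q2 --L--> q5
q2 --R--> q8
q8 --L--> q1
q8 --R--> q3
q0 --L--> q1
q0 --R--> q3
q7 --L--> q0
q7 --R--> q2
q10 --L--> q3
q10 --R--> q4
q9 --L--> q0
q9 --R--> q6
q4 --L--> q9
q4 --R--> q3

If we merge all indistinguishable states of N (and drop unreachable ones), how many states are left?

Reachable states from the start: {q0,q1,q2,q3,q4,q5,q6,q7,q8,q9,q10}. Unreachable: {q11} — drop them.
Start with accepting vs non-accepting: {q1,q2,q4,q5,q6,q7,q9,q10} | {q0,q3,q8}.
Refine {q1,q2,q4,q5,q6,q7,q9,q10} on symbol L: members go to different blocks, giving {q1,q2,q4,q6} and {q5,q7,q9,q10}.
On input R, block {q1,q2,q4,q6} splits into {q2,q4,q6} and {q1}.
No further refinement is possible. Final partition (4 blocks): {q2,q4,q6} | {q0,q3,q8} | {q5,q7,q9,q10} | {q1}.

4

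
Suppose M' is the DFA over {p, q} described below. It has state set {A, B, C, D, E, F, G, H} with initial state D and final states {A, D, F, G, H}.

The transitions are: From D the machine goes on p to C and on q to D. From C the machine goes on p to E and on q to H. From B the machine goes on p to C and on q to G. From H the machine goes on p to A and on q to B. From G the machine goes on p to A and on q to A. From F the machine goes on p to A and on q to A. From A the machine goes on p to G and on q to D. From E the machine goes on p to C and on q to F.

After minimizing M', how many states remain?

Initial partition by acceptance: {A,D,F,G,H} | {B,C,E}.
Split {A,D,F,G,H} by δ(·,p) → {A,F,G,H} and {D}.
Refine {A,F,G,H} on symbol q: members go to different blocks, giving {F,G} and {A} and {H}.
Split {B,C,E} by δ(·,q) → {B,E} and {C}.
No further refinement is possible. Final partition (6 blocks): {F,G} | {B,E} | {D} | {A} | {H} | {C}.

6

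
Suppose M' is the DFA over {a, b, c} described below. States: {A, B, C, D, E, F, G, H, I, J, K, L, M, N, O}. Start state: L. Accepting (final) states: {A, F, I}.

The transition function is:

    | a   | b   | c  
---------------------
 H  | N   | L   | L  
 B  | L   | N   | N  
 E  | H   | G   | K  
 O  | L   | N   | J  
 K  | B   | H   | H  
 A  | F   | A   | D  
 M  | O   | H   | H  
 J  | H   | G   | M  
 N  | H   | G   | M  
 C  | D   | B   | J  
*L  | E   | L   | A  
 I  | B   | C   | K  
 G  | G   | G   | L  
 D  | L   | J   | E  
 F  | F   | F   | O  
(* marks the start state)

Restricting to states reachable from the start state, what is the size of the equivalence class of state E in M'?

States {C,I} cannot be reached from the start state, so discard them.
Initial partition by acceptance: {A,F} | {B,D,E,G,H,J,K,L,M,N,O}.
On input c, block {B,D,E,G,H,J,K,L,M,N,O} splits into {B,D,E,G,H,J,K,M,N,O} and {L}.
Split {B,D,E,G,H,J,K,M,N,O} by δ(·,a) → {E,G,H,J,K,M,N} and {B,D,O}.
Split {E,G,H,J,K,M,N} by δ(·,a) → {E,G,H,J,N} and {K,M}.
Split {E,G,H,J,N} by δ(·,b) → {E,G,J,N} and {H}.
On input a, block {E,G,J,N} splits into {E,J,N} and {G}.
The partition is now stable with 7 blocks: {A,F} | {E,J,N} | {L} | {B,D,O} | {K,M} | {H} | {G}.
State E belongs to the block {E,J,N}, which has 3 states.

3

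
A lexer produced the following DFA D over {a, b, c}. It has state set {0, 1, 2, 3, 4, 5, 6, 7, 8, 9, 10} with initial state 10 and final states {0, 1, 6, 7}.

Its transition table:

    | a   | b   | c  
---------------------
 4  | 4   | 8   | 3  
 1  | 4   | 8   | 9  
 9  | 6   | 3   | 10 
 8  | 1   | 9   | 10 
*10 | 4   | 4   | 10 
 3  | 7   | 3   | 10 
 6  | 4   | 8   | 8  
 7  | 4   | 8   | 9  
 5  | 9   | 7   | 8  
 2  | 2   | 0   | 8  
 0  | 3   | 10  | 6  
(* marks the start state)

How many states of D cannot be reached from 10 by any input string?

No path from 10 leads to 0, 2, 5; the other 8 states are all reachable.

3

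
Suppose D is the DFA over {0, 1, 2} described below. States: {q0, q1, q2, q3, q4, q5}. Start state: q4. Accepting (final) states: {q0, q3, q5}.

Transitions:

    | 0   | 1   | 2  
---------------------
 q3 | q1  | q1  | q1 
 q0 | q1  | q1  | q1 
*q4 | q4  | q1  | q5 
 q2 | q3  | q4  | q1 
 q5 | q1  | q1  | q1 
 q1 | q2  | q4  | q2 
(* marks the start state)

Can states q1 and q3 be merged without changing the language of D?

No

States {q0} cannot be reached from the start state, so discard them.
Start with accepting vs non-accepting: {q3,q5} | {q1,q2,q4}.
On input 0, block {q1,q2,q4} splits into {q1,q4} and {q2}.
On input 0, block {q1,q4} splits into {q1} and {q4}.
The partition is now stable with 4 blocks: {q3,q5} | {q1} | {q2} | {q4}.
q1 and q3 end up in different blocks, so they are distinguishable. For instance, the string 'ε' is accepted from only q3.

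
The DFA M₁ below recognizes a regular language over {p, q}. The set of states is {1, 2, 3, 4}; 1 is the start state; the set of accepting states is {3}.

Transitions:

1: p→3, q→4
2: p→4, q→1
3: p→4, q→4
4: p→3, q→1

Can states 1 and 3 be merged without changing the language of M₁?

No

First remove the unreachable states {2}; 3 states remain.
P0 = {3} | {1,4}.
No further refinement is possible. Final partition (2 blocks): {3} | {1,4}.
1 and 3 end up in different blocks, so they are distinguishable. For instance, the string 'ε' is accepted from only 3.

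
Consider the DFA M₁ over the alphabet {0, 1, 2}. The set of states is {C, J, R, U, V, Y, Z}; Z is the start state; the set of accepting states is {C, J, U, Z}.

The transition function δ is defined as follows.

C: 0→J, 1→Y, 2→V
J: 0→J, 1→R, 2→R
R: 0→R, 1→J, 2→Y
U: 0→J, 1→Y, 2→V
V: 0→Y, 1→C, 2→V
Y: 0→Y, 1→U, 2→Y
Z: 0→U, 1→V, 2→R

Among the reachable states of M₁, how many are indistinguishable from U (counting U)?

4

All states are reachable from the start state.
P0 = {C,J,U,Z} | {R,V,Y}.
Stable partition: {C,J,U,Z} | {R,V,Y} — 2 equivalence classes.
The equivalence class containing U is {C,J,U,Z}, of size 4.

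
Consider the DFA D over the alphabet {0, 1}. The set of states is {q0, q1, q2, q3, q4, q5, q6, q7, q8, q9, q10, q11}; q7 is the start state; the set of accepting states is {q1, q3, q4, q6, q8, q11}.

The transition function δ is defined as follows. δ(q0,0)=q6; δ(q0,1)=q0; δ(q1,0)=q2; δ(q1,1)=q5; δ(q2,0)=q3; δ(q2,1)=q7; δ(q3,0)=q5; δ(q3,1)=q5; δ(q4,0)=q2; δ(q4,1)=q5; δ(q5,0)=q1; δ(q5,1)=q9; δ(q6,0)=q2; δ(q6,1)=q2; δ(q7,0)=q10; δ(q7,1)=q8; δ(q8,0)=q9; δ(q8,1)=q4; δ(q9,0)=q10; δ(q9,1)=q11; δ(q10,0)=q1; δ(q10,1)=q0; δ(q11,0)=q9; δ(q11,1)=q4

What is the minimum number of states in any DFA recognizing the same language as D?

5

P0 = {q1,q3,q4,q6,q8,q11} | {q0,q2,q5,q7,q9,q10}.
Split {q1,q3,q4,q6,q8,q11} by δ(·,1) → {q1,q3,q4,q6} and {q8,q11}.
On input 0, block {q0,q2,q5,q7,q9,q10} splits into {q0,q2,q5,q10} and {q7,q9}.
Refine {q0,q2,q5,q10} on symbol 1: members go to different blocks, giving {q0,q10} and {q2,q5}.
The partition is now stable with 5 blocks: {q1,q3,q4,q6} | {q0,q10} | {q8,q11} | {q7,q9} | {q2,q5}.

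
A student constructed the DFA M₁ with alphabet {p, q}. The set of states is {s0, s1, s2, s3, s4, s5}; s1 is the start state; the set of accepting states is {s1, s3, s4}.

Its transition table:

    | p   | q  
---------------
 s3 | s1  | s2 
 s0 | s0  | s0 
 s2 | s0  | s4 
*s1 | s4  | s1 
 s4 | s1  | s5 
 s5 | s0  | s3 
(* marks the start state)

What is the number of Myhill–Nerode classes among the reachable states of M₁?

All states are reachable from the start state.
Initial partition by acceptance: {s1,s3,s4} | {s0,s2,s5}.
Refine {s1,s3,s4} on symbol q: members go to different blocks, giving {s3,s4} and {s1}.
Refine {s0,s2,s5} on symbol q: members go to different blocks, giving {s2,s5} and {s0}.
The partition is now stable with 4 blocks: {s3,s4} | {s2,s5} | {s1} | {s0}.

4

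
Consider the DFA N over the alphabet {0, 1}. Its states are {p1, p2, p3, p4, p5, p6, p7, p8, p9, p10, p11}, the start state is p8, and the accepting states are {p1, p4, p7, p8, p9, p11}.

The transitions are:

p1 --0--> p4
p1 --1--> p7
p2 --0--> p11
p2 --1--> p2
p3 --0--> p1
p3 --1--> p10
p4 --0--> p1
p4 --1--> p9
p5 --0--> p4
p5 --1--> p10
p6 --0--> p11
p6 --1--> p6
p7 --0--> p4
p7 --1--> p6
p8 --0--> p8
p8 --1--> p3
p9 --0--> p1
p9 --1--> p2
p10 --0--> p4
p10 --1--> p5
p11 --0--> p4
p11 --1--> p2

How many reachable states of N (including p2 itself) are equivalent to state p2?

Every state is reachable, so we keep all 11.
Start with accepting vs non-accepting: {p1,p4,p7,p8,p9,p11} | {p2,p3,p5,p6,p10}.
On input 1, block {p1,p4,p7,p8,p9,p11} splits into {p7,p8,p9,p11} and {p1,p4}.
On input 0, block {p7,p8,p9,p11} splits into {p7,p9,p11} and {p8}.
Refine {p2,p3,p5,p6,p10} on symbol 0: members go to different blocks, giving {p3,p5,p10} and {p2,p6}.
The partition is now stable with 5 blocks: {p7,p9,p11} | {p3,p5,p10} | {p1,p4} | {p8} | {p2,p6}.
State p2 belongs to the block {p2,p6}, which has 2 states.

2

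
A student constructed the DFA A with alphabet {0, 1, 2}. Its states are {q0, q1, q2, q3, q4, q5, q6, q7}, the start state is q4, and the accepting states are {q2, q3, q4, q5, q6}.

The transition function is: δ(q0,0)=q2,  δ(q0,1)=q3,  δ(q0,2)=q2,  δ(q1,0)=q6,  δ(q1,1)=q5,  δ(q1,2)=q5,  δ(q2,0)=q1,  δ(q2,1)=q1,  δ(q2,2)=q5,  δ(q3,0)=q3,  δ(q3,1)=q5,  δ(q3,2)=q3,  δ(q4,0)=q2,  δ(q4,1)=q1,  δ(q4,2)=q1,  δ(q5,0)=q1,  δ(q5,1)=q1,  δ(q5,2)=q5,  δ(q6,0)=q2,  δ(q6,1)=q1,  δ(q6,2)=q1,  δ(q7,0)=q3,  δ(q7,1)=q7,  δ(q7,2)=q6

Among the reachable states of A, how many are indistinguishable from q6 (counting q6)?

2

First remove the unreachable states {q0,q3,q7}; 5 states remain.
P0 = {q2,q4,q5,q6} | {q1}.
Refine {q2,q4,q5,q6} on symbol 0: members go to different blocks, giving {q2,q5} and {q4,q6}.
The partition is now stable with 3 blocks: {q2,q5} | {q1} | {q4,q6}.
State q6 belongs to the block {q4,q6}, which has 2 states.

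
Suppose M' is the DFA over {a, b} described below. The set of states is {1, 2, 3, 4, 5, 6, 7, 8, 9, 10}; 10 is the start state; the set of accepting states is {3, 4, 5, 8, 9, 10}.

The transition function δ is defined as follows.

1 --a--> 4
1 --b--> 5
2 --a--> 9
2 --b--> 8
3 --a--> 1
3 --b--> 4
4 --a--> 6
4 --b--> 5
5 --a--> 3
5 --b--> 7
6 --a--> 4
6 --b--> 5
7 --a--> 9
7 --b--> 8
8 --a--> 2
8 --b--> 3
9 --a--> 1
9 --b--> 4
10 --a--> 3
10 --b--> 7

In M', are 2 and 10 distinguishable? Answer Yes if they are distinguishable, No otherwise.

Initial partition by acceptance: {3,4,5,8,9,10} | {1,2,6,7}.
Split {3,4,5,8,9,10} by δ(·,a) → {3,4,8,9} and {5,10}.
On input b, block {3,4,8,9} splits into {3,8,9} and {4}.
Split {3,8,9} by δ(·,b) → {3,9} and {8}.
Refine {1,2,6,7} on symbol a: members go to different blocks, giving {1,6} and {2,7}.
The partition is now stable with 6 blocks: {3,9} | {1,6} | {5,10} | {4} | {8} | {2,7}.
2 and 10 end up in different blocks, so they are distinguishable. For instance, the string 'ε' is accepted from only 10.

Yes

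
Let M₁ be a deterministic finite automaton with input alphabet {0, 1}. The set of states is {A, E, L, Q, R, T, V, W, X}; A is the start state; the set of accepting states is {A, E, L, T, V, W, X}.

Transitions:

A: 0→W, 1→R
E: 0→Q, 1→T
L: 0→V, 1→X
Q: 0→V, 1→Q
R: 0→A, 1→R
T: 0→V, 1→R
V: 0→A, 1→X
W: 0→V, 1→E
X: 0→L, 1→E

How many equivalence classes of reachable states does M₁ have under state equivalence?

P0 = {A,E,L,T,V,W,X} | {Q,R}.
Split {A,E,L,T,V,W,X} by δ(·,0) → {A,L,T,V,W,X} and {E}.
On input 1, block {A,L,T,V,W,X} splits into {W,X} and {A,T} and {L,V}.
On input 0, block {Q,R} splits into {R} and {Q}.
Refine {A,T} on symbol 0: members go to different blocks, giving {A} and {T}.
Refine {L,V} on symbol 0: members go to different blocks, giving {V} and {L}.
Refine {W,X} on symbol 0: members go to different blocks, giving {X} and {W}.
Stable partition: {X} | {R} | {E} | {A} | {V} | {Q} | {T} | {L} | {W} — 9 equivalence classes.

9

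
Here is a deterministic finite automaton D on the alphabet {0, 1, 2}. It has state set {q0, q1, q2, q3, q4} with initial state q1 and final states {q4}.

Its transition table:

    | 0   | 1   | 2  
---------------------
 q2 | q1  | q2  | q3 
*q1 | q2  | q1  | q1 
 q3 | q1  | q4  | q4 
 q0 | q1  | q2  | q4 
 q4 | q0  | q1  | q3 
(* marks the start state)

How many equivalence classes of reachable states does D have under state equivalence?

5

P0 = {q4} | {q0,q1,q2,q3}.
On input 1, block {q0,q1,q2,q3} splits into {q0,q1,q2} and {q3}.
On input 2, block {q0,q1,q2} splits into {q0} and {q1} and {q2}.
No further refinement is possible. Final partition (5 blocks): {q4} | {q0} | {q3} | {q1} | {q2}.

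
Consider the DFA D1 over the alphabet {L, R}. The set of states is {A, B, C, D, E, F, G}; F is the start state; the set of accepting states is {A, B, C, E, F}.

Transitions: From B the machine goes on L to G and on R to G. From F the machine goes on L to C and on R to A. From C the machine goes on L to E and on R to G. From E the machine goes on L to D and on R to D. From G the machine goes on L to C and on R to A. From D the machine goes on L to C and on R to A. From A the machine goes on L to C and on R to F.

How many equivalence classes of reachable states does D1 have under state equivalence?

First remove the unreachable states {B}; 6 states remain.
Start with accepting vs non-accepting: {A,C,E,F} | {D,G}.
On input L, block {A,C,E,F} splits into {A,C,F} and {E}.
On input L, block {A,C,F} splits into {A,F} and {C}.
No further refinement is possible. Final partition (4 blocks): {A,F} | {D,G} | {E} | {C}.

4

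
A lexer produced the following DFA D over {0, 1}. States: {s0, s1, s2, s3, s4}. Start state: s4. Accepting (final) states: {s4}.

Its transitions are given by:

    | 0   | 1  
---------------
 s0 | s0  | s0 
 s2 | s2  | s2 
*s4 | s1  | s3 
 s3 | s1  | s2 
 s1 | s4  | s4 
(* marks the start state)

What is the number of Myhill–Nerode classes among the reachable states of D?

First remove the unreachable states {s0}; 4 states remain.
P0 = {s4} | {s1,s2,s3}.
On input 0, block {s1,s2,s3} splits into {s2,s3} and {s1}.
Split {s2,s3} by δ(·,0) → {s2} and {s3}.
No further refinement is possible. Final partition (4 blocks): {s4} | {s2} | {s1} | {s3}.

4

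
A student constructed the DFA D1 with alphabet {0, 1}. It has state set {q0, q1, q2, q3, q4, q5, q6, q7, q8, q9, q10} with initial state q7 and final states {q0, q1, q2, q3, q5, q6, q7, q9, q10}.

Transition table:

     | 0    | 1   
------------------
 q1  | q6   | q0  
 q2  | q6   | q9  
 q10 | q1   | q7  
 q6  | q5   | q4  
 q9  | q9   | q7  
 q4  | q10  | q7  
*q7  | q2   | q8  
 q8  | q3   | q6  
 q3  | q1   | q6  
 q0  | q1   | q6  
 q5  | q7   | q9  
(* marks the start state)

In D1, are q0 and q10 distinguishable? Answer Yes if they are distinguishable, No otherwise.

No

Every state is reachable, so we keep all 11.
Start with accepting vs non-accepting: {q0,q1,q2,q3,q5,q6,q7,q9,q10} | {q4,q8}.
On input 1, block {q0,q1,q2,q3,q5,q6,q7,q9,q10} splits into {q0,q1,q2,q3,q5,q9,q10} and {q6,q7}.
Split {q0,q1,q2,q3,q5,q9,q10} by δ(·,0) → {q0,q3,q9,q10} and {q1,q2,q5}.
Refine {q0,q3,q9,q10} on symbol 0: members go to different blocks, giving {q0,q3,q10} and {q9}.
On input 1, block {q1,q2,q5} splits into {q2,q5} and {q1}.
Stable partition: {q0,q3,q10} | {q4,q8} | {q6,q7} | {q2,q5} | {q9} | {q1} — 6 equivalence classes.
q0 and q10 lie in the same block of the stable partition, so they are equivalent — no string distinguishes them.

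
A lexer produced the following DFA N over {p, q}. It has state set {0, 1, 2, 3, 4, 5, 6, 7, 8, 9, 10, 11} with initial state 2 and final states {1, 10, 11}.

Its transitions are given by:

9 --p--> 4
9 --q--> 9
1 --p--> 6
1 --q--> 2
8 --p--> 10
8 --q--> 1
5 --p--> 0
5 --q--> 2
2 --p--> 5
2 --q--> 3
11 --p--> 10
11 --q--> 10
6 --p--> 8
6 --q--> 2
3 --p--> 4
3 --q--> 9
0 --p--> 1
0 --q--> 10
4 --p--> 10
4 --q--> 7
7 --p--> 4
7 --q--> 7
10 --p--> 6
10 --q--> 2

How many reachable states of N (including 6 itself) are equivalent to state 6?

States {11} cannot be reached from the start state, so discard them.
Start with accepting vs non-accepting: {1,10} | {0,2,3,4,5,6,7,8,9}.
Split {0,2,3,4,5,6,7,8,9} by δ(·,p) → {2,3,5,6,7,9} and {0,4,8}.
Refine {2,3,5,6,7,9} on symbol p: members go to different blocks, giving {3,5,6,7,9} and {2}.
Split {3,5,6,7,9} by δ(·,q) → {3,7,9} and {5,6}.
On input q, block {0,4,8} splits into {0,8} and {4}.
Stable partition: {1,10} | {3,7,9} | {0,8} | {2} | {5,6} | {4} — 6 equivalence classes.
State 6 belongs to the block {5,6}, which has 2 states.

2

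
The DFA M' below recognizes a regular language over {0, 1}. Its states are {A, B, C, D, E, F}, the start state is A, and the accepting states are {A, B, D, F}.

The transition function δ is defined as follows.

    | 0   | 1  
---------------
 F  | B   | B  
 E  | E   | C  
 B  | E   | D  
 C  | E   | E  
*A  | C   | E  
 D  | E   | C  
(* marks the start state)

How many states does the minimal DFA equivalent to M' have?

2

Reachable states from the start: {A,C,E}. Unreachable: {B,D,F} — drop them.
Start with accepting vs non-accepting: {A} | {C,E}.
Stable partition: {A} | {C,E} — 2 equivalence classes.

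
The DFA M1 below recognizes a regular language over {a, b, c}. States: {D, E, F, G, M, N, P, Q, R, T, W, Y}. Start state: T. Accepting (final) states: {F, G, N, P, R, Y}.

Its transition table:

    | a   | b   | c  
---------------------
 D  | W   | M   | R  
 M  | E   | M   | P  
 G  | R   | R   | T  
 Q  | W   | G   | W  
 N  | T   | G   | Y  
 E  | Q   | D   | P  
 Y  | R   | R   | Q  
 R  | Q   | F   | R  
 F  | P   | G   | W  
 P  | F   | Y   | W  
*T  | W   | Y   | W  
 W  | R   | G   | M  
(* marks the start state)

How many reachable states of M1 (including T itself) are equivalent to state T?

Reachable states from the start: {D,E,F,G,M,P,Q,R,T,W,Y}. Unreachable: {N} — drop them.
Start with accepting vs non-accepting: {F,G,P,R,Y} | {D,E,M,Q,T,W}.
Split {F,G,P,R,Y} by δ(·,a) → {F,G,P,Y} and {R}.
On input a, block {F,G,P,Y} splits into {G,Y} and {F,P}.
Refine {D,E,M,Q,T,W} on symbol a: members go to different blocks, giving {D,E,M,Q,T} and {W}.
Refine {D,E,M,Q,T} on symbol a: members go to different blocks, giving {D,Q,T} and {E,M}.
On input b, block {D,Q,T} splits into {Q,T} and {D}.
Refine {E,M} on symbol a: members go to different blocks, giving {M} and {E}.
No further refinement is possible. Final partition (8 blocks): {G,Y} | {Q,T} | {R} | {F,P} | {W} | {M} | {D} | {E}.
The equivalence class containing T is {Q,T}, of size 2.

2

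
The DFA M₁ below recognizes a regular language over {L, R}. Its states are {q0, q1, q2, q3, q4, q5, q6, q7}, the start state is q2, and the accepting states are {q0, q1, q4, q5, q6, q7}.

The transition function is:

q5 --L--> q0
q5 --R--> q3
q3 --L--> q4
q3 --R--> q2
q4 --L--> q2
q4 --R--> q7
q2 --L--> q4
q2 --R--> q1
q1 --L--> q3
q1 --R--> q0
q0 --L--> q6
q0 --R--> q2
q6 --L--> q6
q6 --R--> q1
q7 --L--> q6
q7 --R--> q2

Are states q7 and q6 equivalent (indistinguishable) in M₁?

No

States {q5} cannot be reached from the start state, so discard them.
Initial partition by acceptance: {q0,q1,q4,q6,q7} | {q2,q3}.
Refine {q0,q1,q4,q6,q7} on symbol L: members go to different blocks, giving {q0,q6,q7} and {q1,q4}.
Split {q0,q6,q7} by δ(·,R) → {q0,q7} and {q6}.
Refine {q2,q3} on symbol R: members go to different blocks, giving {q2} and {q3}.
On input L, block {q1,q4} splits into {q1} and {q4}.
Stable partition: {q0,q7} | {q2} | {q1} | {q6} | {q3} | {q4} — 6 equivalence classes.
q7 and q6 end up in different blocks, so they are distinguishable. For instance, the string 'R' is accepted from only q6.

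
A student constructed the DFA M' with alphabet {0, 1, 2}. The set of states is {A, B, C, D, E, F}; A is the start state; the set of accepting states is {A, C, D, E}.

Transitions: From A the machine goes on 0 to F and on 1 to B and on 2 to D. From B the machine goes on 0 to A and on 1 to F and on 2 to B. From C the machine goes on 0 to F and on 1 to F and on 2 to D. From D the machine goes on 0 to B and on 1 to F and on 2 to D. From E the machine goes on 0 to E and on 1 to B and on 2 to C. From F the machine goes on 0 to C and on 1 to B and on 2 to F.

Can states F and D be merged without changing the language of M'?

No

First remove the unreachable states {E}; 5 states remain.
Start with accepting vs non-accepting: {A,C,D} | {B,F}.
Stable partition: {A,C,D} | {B,F} — 2 equivalence classes.
F and D end up in different blocks, so they are distinguishable. For instance, the string 'ε' is accepted from only D.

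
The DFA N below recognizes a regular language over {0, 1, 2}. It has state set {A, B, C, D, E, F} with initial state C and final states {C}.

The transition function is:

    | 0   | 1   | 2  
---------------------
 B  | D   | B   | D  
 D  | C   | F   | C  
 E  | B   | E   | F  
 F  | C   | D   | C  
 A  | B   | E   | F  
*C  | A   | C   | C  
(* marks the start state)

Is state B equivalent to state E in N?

No

Initial partition by acceptance: {C} | {A,B,D,E,F}.
Split {A,B,D,E,F} by δ(·,0) → {A,B,E} and {D,F}.
Split {A,B,E} by δ(·,0) → {A,E} and {B}.
No further refinement is possible. Final partition (4 blocks): {C} | {A,E} | {D,F} | {B}.
B and E end up in different blocks, so they are distinguishable. For instance, the string '00' is accepted from only B.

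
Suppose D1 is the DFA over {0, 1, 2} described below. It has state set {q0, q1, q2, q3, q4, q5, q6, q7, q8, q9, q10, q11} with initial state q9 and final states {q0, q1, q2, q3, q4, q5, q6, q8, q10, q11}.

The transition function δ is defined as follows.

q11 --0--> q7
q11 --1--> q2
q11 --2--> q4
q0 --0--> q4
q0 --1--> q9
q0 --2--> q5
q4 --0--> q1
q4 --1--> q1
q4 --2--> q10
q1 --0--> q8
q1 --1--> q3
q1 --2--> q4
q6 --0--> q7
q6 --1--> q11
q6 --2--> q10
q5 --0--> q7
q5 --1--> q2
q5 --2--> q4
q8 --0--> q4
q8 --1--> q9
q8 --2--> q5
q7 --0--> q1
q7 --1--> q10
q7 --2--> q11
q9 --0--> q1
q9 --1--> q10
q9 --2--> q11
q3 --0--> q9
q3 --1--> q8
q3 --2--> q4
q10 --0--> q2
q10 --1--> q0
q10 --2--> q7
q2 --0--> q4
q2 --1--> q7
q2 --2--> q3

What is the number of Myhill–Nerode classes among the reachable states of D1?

6

Reachable states from the start: {q0,q1,q2,q3,q4,q5,q7,q8,q9,q10,q11}. Unreachable: {q6} — drop them.
Initial partition by acceptance: {q0,q1,q2,q3,q4,q5,q8,q10,q11} | {q7,q9}.
Split {q0,q1,q2,q3,q4,q5,q8,q10,q11} by δ(·,0) → {q0,q1,q2,q4,q8,q10} and {q3,q5,q11}.
Refine {q0,q1,q2,q4,q8,q10} on symbol 1: members go to different blocks, giving {q0,q2,q8} and {q4,q10} and {q1}.
Split {q4,q10} by δ(·,0) → {q4} and {q10}.
Stable partition: {q0,q2,q8} | {q7,q9} | {q3,q5,q11} | {q4} | {q1} | {q10} — 6 equivalence classes.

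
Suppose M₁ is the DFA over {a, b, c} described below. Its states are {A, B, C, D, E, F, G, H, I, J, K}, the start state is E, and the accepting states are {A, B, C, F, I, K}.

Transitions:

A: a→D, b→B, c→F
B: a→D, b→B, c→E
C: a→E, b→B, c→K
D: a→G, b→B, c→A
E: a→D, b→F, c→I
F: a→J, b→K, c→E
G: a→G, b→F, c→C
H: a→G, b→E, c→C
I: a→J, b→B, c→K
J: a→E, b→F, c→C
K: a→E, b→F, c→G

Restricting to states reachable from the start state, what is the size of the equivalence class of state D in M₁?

4

Reachable states from the start: {A,B,C,D,E,F,G,I,J,K}. Unreachable: {H} — drop them.
Initial partition by acceptance: {A,B,C,F,I,K} | {D,E,G,J}.
Split {A,B,C,F,I,K} by δ(·,c) → {A,C,I} and {B,F,K}.
Stable partition: {A,C,I} | {D,E,G,J} | {B,F,K} — 3 equivalence classes.
The equivalence class containing D is {D,E,G,J}, of size 4.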